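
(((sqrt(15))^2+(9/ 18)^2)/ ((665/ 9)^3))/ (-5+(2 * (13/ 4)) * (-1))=-44469/ 13527662750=-0.00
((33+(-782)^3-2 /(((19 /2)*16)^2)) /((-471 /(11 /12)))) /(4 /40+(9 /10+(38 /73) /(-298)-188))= -4976.97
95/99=0.96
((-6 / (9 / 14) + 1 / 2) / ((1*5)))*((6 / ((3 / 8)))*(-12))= 1696 / 5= 339.20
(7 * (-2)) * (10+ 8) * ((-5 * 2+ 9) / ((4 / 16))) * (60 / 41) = 60480 / 41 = 1475.12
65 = 65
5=5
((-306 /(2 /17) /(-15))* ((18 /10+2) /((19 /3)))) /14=2601 /350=7.43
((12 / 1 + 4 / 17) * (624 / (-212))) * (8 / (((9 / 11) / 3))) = -951808 / 901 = -1056.39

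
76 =76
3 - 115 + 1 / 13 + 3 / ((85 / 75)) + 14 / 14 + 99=-2050 / 221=-9.28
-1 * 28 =-28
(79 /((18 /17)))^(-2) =324 /1803649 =0.00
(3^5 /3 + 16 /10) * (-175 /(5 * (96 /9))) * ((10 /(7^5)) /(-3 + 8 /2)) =-885 /5488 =-0.16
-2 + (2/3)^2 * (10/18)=-142/81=-1.75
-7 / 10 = -0.70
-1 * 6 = -6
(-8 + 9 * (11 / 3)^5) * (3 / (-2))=-160835 / 18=-8935.28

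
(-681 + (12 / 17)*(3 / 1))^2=133194681 / 289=460881.25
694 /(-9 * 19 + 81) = -347 /45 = -7.71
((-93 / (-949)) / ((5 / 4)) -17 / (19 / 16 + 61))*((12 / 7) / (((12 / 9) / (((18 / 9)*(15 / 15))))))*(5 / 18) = -0.14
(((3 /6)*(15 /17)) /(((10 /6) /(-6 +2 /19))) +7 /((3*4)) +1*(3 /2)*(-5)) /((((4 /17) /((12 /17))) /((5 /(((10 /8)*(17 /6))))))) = -197142 /5491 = -35.90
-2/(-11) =0.18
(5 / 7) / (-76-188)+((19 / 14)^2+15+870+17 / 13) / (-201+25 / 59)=-4.43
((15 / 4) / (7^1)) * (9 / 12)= 45 / 112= 0.40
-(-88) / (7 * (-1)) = -88 / 7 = -12.57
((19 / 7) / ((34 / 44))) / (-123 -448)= -0.01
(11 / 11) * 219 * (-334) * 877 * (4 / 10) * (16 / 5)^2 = -262754476.03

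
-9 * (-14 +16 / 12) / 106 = 57 / 53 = 1.08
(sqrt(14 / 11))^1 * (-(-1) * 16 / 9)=16 * sqrt(154) / 99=2.01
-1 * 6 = -6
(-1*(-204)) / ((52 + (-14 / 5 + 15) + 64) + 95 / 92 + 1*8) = 93840 / 63127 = 1.49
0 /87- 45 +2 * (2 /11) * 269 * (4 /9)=-1.53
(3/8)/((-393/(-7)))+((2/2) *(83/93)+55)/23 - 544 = -52782917/97464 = -541.56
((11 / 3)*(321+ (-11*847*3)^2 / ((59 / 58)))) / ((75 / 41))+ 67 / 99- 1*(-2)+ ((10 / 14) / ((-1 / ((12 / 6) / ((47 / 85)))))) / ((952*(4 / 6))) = 4141675111837401533 / 2690364600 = 1539447520.18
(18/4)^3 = 729/8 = 91.12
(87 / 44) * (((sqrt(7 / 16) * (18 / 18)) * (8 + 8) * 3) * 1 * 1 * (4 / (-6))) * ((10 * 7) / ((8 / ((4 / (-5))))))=1218 * sqrt(7) / 11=292.96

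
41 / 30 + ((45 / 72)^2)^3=5608327 / 3932160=1.43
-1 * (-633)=633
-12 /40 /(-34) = 3 /340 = 0.01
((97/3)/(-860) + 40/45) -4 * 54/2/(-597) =1589851/1540260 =1.03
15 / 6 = 2.50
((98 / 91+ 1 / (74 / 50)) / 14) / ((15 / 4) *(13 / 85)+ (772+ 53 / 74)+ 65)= 28662 / 191931467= 0.00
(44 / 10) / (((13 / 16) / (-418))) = -147136 / 65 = -2263.63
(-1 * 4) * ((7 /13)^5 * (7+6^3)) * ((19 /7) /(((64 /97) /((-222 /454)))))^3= 328.68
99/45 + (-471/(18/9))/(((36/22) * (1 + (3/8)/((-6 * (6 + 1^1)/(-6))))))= -118943/885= -134.40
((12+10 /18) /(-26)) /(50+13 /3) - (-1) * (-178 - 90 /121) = -178.75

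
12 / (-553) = -12 / 553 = -0.02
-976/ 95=-10.27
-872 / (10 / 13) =-5668 / 5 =-1133.60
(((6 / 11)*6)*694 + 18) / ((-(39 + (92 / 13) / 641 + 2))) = -69947202 / 1253065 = -55.82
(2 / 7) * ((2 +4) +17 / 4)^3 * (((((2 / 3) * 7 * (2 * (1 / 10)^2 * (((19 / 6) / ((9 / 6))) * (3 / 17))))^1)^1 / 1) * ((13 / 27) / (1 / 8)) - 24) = -5308571104 / 722925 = -7343.18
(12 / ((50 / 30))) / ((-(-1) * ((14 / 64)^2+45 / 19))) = 700416 / 235055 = 2.98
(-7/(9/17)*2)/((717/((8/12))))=-476/19359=-0.02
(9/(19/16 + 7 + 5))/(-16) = -9/211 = -0.04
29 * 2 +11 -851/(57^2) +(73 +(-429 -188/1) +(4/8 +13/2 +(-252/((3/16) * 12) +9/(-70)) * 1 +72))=-508.39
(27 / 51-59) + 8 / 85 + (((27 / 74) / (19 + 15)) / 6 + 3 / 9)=-4380961 / 75480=-58.04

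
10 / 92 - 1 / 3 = -31 / 138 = -0.22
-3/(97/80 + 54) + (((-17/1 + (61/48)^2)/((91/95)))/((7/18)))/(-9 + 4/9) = 18908578695/3961589632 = 4.77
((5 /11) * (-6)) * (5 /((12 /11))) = -25 /2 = -12.50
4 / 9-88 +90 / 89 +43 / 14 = -936065 / 11214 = -83.47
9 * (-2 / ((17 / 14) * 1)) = -14.82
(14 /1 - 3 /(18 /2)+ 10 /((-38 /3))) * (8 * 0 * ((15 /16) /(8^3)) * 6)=0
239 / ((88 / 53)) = 12667 / 88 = 143.94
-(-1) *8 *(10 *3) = 240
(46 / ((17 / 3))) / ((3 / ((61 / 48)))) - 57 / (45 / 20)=-8933 / 408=-21.89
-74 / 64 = -37 / 32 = -1.16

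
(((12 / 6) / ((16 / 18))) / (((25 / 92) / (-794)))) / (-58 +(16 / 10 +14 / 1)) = 82179 / 530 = 155.05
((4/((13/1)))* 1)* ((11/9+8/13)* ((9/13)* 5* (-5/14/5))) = -2150/15379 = -0.14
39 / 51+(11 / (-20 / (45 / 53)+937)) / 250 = 26719933 / 34939250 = 0.76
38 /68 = 19 /34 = 0.56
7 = 7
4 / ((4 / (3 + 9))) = 12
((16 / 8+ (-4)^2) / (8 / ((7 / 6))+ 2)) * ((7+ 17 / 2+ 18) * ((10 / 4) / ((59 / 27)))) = 569835 / 7316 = 77.89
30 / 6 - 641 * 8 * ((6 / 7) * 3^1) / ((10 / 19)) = -876713 / 35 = -25048.94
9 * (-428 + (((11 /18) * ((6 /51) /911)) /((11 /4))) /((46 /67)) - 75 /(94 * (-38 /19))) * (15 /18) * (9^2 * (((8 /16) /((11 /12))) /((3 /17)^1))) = -3162826078065 /3939164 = -802918.10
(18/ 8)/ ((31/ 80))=180/ 31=5.81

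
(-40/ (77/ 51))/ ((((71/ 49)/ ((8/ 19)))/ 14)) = -1599360/ 14839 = -107.78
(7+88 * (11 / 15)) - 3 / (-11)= 11848 / 165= 71.81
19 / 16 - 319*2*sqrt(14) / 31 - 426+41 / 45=-305209 / 720 - 638*sqrt(14) / 31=-500.91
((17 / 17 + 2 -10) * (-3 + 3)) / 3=0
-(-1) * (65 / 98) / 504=65 / 49392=0.00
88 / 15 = 5.87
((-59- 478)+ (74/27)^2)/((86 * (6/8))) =-771994/94041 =-8.21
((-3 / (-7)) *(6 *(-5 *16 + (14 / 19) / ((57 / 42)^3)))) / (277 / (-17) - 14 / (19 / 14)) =353166976 / 45852415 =7.70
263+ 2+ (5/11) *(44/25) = 1329/5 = 265.80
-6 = -6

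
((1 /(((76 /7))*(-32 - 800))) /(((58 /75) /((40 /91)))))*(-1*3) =1125 /5959616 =0.00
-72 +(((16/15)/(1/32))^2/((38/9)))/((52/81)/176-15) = -2295028008/25387325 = -90.40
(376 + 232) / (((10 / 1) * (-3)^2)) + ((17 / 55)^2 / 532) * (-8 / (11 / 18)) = 268981324 / 39830175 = 6.75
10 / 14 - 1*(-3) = 3.71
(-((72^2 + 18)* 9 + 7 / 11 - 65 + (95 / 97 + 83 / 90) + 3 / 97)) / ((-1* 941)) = 4489937281 / 90364230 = 49.69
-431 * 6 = -2586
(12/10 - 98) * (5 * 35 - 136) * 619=-11684244/5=-2336848.80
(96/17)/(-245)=-96/4165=-0.02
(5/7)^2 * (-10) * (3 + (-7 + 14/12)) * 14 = 4250/21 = 202.38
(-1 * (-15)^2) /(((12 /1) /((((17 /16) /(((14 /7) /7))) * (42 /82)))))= -35.71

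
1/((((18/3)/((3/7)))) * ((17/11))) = 11/238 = 0.05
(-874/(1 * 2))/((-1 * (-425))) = -437/425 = -1.03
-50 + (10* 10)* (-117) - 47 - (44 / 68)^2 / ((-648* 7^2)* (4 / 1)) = -433012565543 / 36705312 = -11797.00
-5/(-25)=1/5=0.20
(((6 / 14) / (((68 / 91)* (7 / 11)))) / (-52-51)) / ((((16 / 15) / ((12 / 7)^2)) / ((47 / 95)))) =-544401 / 45645068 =-0.01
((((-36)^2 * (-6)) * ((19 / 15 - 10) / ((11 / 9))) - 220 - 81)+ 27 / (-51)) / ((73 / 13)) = 671703838 / 68255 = 9841.09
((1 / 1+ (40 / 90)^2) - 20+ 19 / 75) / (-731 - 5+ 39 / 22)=826364 / 32709825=0.03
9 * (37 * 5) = 1665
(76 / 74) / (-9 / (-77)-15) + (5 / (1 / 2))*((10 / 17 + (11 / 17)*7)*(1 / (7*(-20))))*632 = -583031989 / 2522919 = -231.09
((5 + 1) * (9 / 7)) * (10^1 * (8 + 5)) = 7020 / 7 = 1002.86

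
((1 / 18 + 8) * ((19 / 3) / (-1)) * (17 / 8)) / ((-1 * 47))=46835 / 20304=2.31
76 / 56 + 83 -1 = 1167 / 14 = 83.36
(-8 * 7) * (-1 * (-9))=-504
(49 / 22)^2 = 2401 / 484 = 4.96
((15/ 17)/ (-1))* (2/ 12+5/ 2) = -40/ 17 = -2.35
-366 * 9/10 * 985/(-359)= 324459/359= 903.79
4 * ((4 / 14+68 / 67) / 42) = 1220 / 9849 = 0.12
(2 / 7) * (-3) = -6 / 7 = -0.86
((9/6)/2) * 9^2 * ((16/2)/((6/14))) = 1134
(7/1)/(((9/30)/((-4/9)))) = -280/27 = -10.37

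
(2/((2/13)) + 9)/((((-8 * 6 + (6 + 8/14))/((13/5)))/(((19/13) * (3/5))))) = -4389/3625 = -1.21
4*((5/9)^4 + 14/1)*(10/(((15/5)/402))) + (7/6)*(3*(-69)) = 988205917/13122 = 75309.09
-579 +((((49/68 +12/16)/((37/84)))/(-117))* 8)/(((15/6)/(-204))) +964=194145/481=403.63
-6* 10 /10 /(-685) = 6 /685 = 0.01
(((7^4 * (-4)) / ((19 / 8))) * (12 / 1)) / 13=-921984 / 247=-3732.73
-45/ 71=-0.63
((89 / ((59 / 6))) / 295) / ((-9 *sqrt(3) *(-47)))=178 *sqrt(3) / 7362315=0.00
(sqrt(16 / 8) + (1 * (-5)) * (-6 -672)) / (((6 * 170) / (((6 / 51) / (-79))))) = -113 / 22831 -sqrt(2) / 684930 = -0.00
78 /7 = 11.14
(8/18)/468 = 1/1053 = 0.00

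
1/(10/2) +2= 11/5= 2.20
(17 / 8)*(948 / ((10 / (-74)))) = -149073 / 10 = -14907.30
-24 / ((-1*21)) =1.14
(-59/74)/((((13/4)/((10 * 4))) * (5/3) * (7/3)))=-2.52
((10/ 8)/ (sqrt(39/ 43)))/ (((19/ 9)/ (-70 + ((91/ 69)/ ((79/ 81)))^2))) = -3376010715 *sqrt(1677)/ 3261871132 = -42.38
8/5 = 1.60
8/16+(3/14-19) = -128/7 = -18.29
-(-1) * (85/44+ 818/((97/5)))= 44.10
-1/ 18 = -0.06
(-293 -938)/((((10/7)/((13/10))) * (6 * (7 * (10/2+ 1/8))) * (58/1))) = -0.09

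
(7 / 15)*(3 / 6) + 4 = 127 / 30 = 4.23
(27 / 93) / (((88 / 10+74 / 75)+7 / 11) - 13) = -7425 / 65906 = -0.11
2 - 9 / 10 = 11 / 10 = 1.10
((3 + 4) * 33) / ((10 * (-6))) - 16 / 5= -7.05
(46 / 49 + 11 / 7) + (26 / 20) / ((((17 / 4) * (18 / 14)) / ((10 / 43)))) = 827053 / 322371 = 2.57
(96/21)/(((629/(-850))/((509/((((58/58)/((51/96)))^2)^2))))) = -250.46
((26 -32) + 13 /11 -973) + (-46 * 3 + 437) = -7467 /11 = -678.82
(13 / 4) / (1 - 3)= -13 / 8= -1.62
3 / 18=1 / 6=0.17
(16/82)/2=4/41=0.10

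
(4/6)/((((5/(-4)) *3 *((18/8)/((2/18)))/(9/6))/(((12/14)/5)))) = -32/14175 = -0.00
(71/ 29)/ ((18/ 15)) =355/ 174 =2.04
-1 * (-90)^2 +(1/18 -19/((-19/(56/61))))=-8892731/1098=-8099.03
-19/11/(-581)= 19/6391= 0.00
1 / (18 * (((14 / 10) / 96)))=80 / 21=3.81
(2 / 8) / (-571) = -1 / 2284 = -0.00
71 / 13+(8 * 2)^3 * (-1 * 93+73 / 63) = -308088455 / 819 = -376176.38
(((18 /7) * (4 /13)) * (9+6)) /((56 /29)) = 3915 /637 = 6.15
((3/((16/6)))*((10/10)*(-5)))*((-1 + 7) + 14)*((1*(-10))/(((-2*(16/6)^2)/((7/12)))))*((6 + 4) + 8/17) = -2102625/4352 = -483.14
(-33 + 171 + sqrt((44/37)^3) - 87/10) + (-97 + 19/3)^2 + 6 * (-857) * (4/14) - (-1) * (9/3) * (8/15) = 88 * sqrt(407)/1369 + 4335787/630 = 6883.50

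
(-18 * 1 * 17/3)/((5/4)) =-81.60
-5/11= -0.45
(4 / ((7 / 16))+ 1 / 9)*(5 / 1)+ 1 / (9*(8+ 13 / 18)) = 457781 / 9891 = 46.28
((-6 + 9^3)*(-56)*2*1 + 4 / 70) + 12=-2833738 / 35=-80963.94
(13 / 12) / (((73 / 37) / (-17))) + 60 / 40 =-6863 / 876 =-7.83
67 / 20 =3.35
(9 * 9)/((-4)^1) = -81/4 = -20.25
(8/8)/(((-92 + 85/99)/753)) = -74547/9023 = -8.26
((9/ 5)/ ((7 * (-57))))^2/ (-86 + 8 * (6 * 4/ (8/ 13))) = 9/ 99942850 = 0.00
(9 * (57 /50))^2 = 105.27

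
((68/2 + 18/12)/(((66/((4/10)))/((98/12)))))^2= 12103441/3920400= 3.09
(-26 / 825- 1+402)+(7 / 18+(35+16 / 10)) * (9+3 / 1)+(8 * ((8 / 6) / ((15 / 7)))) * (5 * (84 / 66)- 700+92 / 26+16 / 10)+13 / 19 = -2581.67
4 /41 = 0.10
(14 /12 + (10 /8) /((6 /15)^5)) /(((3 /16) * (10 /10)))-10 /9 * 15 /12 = 5247 /8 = 655.88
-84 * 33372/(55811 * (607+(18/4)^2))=-1601856/20004257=-0.08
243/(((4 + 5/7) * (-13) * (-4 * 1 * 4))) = 567/2288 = 0.25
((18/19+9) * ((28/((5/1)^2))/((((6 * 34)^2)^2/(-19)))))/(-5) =49/2004504000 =0.00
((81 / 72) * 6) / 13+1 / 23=673 / 1196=0.56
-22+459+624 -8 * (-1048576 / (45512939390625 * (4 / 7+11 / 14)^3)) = 47316545661630474961 / 44596178754328125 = 1061.00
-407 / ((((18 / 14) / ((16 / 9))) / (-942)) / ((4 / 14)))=4089536 / 27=151464.30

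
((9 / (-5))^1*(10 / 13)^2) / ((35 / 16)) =-576 / 1183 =-0.49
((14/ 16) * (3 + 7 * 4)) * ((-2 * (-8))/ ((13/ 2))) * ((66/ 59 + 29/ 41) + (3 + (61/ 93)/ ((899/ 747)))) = 10138377116/ 28270853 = 358.62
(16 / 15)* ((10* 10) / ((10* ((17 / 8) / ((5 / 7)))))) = 1280 / 357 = 3.59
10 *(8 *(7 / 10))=56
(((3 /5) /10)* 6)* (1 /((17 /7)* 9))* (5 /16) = 7 /1360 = 0.01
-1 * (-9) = 9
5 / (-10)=-1 / 2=-0.50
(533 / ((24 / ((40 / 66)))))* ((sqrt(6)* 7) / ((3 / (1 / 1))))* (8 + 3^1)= 18655* sqrt(6) / 54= 846.21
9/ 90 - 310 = -3099/ 10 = -309.90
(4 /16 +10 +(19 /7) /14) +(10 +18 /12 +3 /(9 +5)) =4343 /196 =22.16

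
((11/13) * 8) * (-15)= -1320/13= -101.54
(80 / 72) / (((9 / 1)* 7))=0.02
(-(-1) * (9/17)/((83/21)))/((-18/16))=-168/1411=-0.12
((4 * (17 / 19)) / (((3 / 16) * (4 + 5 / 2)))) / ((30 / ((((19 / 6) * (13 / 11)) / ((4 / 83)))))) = 11288 / 1485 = 7.60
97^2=9409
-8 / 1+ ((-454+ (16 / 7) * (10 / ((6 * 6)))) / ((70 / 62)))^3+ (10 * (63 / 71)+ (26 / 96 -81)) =-788551011147065432803 / 12178789182000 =-64747898.94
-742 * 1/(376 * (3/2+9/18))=-371/376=-0.99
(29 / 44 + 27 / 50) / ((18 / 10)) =1319 / 1980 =0.67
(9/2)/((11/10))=45/11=4.09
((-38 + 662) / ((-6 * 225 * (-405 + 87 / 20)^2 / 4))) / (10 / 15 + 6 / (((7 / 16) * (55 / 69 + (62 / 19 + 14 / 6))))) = -0.00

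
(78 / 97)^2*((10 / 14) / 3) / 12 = 845 / 65863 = 0.01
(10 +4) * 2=28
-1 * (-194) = 194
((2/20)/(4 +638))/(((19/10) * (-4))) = -1/48792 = -0.00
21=21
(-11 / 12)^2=121 / 144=0.84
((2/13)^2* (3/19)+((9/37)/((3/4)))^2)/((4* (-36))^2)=39901/7596044352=0.00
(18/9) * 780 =1560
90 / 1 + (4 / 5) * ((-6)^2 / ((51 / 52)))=10146 / 85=119.36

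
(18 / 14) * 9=11.57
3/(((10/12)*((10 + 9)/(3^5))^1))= 4374/95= 46.04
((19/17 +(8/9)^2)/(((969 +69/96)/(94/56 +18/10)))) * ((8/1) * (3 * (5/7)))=81878336/697918221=0.12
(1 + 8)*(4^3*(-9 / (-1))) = 5184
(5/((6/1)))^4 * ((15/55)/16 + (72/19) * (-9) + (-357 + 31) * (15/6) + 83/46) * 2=-13576311875/16612992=-817.21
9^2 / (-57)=-1.42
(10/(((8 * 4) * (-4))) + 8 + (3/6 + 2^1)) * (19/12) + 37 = 41089/768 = 53.50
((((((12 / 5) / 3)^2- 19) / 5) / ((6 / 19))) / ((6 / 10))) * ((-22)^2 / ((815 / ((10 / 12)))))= -39083 / 4075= -9.59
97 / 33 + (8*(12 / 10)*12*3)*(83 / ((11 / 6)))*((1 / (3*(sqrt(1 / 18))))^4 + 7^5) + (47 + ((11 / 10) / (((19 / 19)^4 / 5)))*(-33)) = 263029053.60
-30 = -30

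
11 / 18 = 0.61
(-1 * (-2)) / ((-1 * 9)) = -2 / 9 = -0.22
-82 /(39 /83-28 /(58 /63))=197374 /72075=2.74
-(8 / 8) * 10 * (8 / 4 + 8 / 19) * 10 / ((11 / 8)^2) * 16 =-4710400 / 2299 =-2048.89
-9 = -9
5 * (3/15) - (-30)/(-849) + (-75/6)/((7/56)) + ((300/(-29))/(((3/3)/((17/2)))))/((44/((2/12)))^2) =-9441407603/95332512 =-99.04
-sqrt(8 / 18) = -2 / 3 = -0.67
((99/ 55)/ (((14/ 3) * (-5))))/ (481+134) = -9/ 71750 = -0.00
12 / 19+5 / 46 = 647 / 874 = 0.74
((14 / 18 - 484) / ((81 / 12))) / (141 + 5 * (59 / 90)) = -34792 / 70119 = -0.50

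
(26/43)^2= 676/1849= 0.37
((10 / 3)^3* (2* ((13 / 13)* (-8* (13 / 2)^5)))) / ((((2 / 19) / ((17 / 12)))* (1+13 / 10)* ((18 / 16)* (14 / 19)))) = -5696562852500 / 117369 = -48535497.90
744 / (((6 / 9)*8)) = 139.50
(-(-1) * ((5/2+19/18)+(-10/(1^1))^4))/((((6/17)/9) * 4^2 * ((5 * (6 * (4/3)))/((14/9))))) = 669613/1080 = 620.01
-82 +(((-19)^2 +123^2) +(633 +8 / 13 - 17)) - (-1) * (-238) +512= 211882 / 13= 16298.62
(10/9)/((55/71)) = 142/99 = 1.43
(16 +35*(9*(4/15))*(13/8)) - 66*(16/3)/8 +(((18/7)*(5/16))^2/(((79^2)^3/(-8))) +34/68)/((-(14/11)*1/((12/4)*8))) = 8260476369820274/83378997243703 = 99.07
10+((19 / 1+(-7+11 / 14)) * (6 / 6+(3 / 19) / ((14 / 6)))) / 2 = 31329 / 1862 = 16.83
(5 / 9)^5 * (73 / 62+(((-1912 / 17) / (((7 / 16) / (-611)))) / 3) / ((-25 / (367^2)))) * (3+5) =-119426428.36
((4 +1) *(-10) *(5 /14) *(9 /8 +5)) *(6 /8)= -2625 /32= -82.03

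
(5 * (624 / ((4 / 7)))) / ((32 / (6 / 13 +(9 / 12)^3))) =77175 / 512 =150.73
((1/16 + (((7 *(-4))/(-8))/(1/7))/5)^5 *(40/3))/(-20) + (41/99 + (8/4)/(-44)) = -325376858137981/162201600000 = -2006.00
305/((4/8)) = 610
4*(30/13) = 9.23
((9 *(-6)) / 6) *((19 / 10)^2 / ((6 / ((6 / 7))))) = -4.64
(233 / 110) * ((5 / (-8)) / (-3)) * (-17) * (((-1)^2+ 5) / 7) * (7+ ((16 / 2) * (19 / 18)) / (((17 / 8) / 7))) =-177313 / 792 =-223.88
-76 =-76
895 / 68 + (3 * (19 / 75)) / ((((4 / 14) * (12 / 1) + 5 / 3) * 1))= 2421257 / 181900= 13.31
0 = 0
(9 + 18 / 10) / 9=6 / 5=1.20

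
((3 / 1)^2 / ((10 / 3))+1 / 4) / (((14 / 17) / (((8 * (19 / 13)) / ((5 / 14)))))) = 38114 / 325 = 117.27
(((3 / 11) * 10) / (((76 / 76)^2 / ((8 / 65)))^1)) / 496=3 / 4433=0.00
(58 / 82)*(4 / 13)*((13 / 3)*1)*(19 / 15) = 1.19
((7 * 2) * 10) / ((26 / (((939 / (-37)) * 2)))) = -131460 / 481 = -273.31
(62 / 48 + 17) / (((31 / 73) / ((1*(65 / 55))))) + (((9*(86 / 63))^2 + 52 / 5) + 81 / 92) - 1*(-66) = 12872351791 / 46116840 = 279.12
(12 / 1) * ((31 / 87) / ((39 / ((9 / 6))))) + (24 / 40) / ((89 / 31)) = 62651 / 167765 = 0.37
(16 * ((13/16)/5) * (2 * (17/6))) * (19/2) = 4199/30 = 139.97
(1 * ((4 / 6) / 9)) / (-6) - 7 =-568 / 81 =-7.01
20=20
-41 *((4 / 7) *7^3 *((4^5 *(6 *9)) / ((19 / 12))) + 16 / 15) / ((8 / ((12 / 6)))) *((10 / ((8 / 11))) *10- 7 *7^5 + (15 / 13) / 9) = 91641191918729066 / 11115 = 8244821585130.82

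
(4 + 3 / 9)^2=169 / 9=18.78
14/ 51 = 0.27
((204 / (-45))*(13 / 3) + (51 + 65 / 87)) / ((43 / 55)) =460834 / 11223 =41.06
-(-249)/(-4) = -249/4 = -62.25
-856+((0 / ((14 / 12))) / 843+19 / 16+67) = -12605 / 16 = -787.81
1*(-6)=-6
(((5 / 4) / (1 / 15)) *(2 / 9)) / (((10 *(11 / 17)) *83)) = 85 / 10956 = 0.01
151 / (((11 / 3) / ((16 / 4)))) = 1812 / 11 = 164.73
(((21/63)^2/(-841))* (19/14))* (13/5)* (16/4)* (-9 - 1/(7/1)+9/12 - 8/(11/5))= 61009/2719794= 0.02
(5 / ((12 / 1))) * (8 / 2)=5 / 3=1.67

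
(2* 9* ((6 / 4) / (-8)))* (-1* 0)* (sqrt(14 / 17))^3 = 0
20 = 20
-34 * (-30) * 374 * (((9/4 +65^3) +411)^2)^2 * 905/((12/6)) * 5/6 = 105363809701497034949307788264875/128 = 823154763292945585541467100000.00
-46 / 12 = -23 / 6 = -3.83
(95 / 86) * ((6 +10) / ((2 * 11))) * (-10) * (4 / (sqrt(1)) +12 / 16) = -18050 / 473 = -38.16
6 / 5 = 1.20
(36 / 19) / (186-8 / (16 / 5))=72 / 6973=0.01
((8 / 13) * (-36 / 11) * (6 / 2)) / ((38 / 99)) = -15.74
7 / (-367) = -7 / 367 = -0.02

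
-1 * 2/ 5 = -0.40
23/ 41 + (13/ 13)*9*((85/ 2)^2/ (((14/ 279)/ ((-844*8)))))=-627784902739/ 287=-2187403842.30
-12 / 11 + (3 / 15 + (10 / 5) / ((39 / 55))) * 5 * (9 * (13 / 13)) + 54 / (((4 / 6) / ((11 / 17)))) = 455190 / 2431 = 187.24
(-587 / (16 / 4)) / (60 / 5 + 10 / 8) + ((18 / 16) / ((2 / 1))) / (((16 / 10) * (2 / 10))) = -63211 / 6784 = -9.32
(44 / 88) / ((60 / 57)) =19 / 40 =0.48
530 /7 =75.71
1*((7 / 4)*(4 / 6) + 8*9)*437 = 191843 / 6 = 31973.83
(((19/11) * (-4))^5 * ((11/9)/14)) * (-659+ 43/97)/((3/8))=647877444075520/268413453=2413729.40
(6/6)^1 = 1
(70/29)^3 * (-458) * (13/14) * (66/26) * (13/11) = -437619000/24389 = -17943.29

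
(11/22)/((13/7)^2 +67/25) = 0.08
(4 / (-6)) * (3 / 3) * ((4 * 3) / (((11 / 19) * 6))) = -76 / 33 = -2.30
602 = 602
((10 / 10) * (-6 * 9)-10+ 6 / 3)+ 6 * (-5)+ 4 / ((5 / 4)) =-444 / 5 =-88.80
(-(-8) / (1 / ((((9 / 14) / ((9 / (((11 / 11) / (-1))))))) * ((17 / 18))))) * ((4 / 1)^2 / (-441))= 0.02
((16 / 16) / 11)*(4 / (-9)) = -4 / 99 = -0.04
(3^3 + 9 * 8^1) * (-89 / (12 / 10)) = -14685 / 2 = -7342.50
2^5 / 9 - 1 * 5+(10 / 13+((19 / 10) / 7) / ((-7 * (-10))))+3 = 1335023 / 573300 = 2.33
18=18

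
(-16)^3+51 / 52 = -212941 / 52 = -4095.02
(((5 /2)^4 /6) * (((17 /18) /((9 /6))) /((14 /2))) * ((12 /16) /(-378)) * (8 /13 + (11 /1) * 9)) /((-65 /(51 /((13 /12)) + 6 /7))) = 285801875 /3348438912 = 0.09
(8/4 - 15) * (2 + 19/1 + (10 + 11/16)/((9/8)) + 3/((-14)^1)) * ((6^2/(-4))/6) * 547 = 2261298/7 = 323042.57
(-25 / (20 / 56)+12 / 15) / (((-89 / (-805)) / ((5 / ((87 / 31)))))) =-8634430 / 7743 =-1115.13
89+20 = 109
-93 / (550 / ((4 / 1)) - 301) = 62 / 109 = 0.57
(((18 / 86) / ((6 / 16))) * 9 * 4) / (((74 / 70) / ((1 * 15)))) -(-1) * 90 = 596790 / 1591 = 375.10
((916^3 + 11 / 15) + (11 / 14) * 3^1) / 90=161400812809 / 18900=8539725.55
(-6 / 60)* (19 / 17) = -19 / 170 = -0.11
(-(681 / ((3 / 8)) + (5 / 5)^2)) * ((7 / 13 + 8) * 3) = -605061 / 13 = -46543.15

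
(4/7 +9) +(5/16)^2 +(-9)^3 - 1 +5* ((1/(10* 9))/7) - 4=-11681881/16128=-724.32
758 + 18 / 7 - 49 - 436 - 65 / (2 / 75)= -30267 / 14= -2161.93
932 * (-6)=-5592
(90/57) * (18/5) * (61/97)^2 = 401868/178771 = 2.25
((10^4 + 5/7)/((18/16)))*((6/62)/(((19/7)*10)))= 31.69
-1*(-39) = 39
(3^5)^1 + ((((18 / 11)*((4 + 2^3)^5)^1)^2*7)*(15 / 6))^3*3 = 129809899243943306148976318311637017072025323 / 1771561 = 73274303986113549659862870000000000000.00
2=2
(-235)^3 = -12977875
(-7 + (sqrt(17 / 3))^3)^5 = -1312060148 / 729 + 1664099468 * sqrt(51) / 6561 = 11508.29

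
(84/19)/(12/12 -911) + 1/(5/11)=2711/1235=2.20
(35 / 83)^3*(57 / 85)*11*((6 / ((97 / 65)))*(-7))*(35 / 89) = -513726963750 / 83916031907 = -6.12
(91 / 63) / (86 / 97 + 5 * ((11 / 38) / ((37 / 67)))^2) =2492790196 / 3901003749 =0.64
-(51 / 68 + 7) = -31 / 4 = -7.75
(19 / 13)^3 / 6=6859 / 13182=0.52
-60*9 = -540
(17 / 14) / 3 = 17 / 42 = 0.40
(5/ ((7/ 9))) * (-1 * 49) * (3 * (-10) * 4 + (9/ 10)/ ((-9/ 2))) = 37863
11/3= 3.67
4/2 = 2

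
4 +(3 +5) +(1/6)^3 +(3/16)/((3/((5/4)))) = 20879/1728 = 12.08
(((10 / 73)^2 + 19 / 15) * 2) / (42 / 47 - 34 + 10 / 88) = -424978136 / 5453885115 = -0.08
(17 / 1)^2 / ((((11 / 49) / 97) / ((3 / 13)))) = 4120851 / 143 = 28817.14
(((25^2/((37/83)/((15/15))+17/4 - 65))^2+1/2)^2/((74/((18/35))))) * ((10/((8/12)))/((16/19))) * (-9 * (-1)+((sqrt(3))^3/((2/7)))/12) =15159.77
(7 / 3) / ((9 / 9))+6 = 25 / 3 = 8.33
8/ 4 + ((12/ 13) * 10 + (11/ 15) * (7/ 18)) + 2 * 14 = 138701/ 3510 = 39.52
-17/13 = -1.31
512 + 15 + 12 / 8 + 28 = 1113 / 2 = 556.50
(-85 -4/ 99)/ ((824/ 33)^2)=-92609/ 678976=-0.14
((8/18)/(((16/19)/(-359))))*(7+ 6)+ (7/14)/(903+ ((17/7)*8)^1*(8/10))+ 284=-2522056271/1157364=-2179.14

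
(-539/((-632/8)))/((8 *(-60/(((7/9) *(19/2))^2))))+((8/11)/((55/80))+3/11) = 824399989/1486615680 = 0.55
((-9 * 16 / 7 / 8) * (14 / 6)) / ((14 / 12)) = -36 / 7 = -5.14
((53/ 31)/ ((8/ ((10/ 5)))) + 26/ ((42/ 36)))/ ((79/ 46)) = 453445/ 34286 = 13.23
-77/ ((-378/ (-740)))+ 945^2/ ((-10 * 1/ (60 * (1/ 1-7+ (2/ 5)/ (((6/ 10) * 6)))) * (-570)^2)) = -53.62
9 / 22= 0.41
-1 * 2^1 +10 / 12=-7 / 6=-1.17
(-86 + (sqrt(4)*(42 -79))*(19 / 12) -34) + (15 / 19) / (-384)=-1730383 / 7296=-237.17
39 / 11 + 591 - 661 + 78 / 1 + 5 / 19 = 2468 / 209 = 11.81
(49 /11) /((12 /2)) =0.74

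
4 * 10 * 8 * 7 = 2240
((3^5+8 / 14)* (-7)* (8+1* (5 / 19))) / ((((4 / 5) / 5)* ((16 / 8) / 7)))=-46844875 / 152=-308189.97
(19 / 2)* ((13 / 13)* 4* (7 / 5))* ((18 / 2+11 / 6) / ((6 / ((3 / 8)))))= 1729 / 48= 36.02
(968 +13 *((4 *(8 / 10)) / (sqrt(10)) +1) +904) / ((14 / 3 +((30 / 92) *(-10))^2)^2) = 261931176 *sqrt(10) / 14739174025 +4747502565 / 589566961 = 8.11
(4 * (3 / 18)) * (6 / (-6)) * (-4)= 2.67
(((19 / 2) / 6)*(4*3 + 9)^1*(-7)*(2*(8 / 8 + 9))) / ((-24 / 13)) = 60515 / 24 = 2521.46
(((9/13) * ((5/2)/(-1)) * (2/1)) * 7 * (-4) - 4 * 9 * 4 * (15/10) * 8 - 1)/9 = -21217/117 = -181.34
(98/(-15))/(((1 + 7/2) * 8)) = -49/270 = -0.18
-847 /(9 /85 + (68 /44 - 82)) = 791945 /75126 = 10.54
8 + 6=14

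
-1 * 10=-10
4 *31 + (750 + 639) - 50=1463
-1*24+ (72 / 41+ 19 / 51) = -45733 / 2091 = -21.87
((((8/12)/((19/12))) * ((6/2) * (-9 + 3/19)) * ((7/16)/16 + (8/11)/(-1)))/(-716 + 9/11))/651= -5913/352158388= -0.00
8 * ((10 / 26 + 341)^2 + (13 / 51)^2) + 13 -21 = 409827833888 / 439569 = 932340.16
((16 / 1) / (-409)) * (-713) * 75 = 855600 / 409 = 2091.93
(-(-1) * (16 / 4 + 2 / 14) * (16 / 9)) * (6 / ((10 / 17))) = 7888 / 105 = 75.12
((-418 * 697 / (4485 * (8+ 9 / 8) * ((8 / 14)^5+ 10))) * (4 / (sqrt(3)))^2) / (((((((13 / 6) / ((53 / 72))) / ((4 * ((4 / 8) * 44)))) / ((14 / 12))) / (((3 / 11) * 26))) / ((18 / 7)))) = -66437777348096 / 27681110535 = -2400.11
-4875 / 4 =-1218.75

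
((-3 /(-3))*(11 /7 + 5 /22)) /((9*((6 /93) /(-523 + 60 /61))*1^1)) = -39062263 /24156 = -1617.08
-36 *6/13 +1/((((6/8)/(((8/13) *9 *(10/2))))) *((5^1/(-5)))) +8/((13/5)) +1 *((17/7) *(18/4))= -7195/182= -39.53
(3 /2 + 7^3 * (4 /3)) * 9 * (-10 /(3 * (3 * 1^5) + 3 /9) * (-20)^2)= -12388500 /7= -1769785.71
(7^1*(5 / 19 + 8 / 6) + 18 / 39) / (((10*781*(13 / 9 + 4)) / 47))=1215843 / 94524430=0.01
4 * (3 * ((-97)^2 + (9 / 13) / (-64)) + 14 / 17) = 112911.16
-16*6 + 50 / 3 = -238 / 3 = -79.33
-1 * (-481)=481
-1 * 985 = -985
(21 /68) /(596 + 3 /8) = 42 /81107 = 0.00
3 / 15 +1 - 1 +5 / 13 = 38 / 65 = 0.58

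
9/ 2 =4.50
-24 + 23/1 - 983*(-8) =7863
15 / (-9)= -5 / 3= -1.67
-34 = -34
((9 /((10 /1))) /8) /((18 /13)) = 13 /160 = 0.08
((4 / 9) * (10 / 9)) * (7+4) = 440 / 81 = 5.43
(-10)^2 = 100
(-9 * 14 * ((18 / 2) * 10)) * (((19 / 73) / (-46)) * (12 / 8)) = 161595 / 1679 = 96.24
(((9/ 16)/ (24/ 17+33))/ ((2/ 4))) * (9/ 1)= 153/ 520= 0.29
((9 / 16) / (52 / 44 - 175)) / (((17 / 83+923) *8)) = -83 / 189425664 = -0.00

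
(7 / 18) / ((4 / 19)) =1.85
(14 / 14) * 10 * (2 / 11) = 20 / 11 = 1.82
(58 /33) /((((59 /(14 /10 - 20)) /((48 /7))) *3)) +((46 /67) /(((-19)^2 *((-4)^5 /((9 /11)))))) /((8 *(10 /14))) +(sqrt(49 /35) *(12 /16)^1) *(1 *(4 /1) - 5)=-2850044977573 /2250373959680 - 3 *sqrt(35) /20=-2.15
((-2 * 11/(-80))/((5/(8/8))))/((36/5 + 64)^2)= 11/1013888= 0.00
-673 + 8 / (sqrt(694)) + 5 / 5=-672 + 4 * sqrt(694) / 347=-671.70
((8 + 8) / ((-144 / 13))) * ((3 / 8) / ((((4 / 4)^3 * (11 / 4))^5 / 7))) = -11648 / 483153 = -0.02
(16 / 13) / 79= 16 / 1027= 0.02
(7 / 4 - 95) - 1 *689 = -782.25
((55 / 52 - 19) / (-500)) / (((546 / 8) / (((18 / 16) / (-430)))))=-2799 / 2034760000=-0.00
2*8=16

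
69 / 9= 23 / 3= 7.67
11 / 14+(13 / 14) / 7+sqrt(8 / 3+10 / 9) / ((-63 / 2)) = 45 / 49- 2*sqrt(34) / 189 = 0.86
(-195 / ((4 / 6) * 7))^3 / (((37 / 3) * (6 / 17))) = -3403427625 / 203056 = -16761.03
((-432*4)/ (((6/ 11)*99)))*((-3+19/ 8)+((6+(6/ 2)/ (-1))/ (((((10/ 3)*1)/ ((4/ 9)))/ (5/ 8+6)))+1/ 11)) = -3724/ 55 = -67.71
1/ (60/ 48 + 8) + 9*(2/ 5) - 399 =-73129/ 185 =-395.29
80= 80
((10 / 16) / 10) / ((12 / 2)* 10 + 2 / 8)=1 / 964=0.00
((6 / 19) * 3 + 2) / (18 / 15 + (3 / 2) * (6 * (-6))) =-35 / 627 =-0.06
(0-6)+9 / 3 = -3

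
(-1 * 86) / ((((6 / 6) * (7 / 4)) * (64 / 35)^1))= -26.88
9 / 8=1.12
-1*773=-773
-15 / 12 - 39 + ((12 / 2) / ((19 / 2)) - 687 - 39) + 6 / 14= -407081 / 532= -765.19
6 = 6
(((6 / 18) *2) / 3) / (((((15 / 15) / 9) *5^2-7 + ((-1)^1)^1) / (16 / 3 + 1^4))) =-0.27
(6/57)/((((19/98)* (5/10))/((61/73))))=23912/26353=0.91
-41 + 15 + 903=877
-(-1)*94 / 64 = 47 / 32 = 1.47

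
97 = 97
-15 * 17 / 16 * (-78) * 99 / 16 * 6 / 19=2953665 / 1216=2429.00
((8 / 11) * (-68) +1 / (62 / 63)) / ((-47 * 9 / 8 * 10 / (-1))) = -13214 / 144243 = -0.09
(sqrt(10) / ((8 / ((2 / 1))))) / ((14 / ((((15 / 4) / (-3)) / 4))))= -5 *sqrt(10) / 896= -0.02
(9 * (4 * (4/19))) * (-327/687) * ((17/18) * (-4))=59296/4351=13.63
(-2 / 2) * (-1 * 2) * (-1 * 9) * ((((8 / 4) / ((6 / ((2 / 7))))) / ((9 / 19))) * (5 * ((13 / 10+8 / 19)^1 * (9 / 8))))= -981 / 28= -35.04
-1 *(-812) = 812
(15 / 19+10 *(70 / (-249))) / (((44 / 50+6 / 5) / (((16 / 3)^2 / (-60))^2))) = -9794560 / 44835687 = -0.22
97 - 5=92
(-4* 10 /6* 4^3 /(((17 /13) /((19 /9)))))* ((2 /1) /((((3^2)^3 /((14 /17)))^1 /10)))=-88524800 /5688387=-15.56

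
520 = 520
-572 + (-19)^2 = -211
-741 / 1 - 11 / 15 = -11126 / 15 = -741.73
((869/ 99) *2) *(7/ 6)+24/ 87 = 16253/ 783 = 20.76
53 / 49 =1.08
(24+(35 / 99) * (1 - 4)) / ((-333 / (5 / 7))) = -3785 / 76923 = -0.05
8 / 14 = 4 / 7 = 0.57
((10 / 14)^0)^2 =1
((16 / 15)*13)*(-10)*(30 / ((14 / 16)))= -33280 / 7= -4754.29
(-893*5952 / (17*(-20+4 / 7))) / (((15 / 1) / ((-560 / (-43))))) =173627776 / 12427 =13971.82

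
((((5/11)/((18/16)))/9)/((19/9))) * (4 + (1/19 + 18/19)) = 200/1881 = 0.11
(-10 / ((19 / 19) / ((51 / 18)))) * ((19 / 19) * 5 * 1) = -425 / 3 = -141.67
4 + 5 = 9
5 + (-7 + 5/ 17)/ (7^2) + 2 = 5717/ 833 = 6.86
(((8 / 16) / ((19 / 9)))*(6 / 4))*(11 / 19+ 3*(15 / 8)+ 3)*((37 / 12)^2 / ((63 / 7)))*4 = 1915231 / 138624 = 13.82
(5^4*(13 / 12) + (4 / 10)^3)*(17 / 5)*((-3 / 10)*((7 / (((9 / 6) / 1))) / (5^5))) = -1.03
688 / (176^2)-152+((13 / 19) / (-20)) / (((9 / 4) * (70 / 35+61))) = -15848670253 / 104282640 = -151.98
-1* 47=-47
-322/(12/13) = -2093/6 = -348.83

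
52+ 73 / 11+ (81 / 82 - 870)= -730959 / 902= -810.38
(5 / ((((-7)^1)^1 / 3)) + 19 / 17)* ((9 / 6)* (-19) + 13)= 1891 / 119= 15.89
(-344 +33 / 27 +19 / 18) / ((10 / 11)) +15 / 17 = -1147537 / 3060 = -375.01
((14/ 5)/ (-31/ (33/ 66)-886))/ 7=-1/ 2370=-0.00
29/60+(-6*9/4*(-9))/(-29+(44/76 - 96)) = -11659/23640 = -0.49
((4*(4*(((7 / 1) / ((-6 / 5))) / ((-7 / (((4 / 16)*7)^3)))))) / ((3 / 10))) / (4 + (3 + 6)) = 8575 / 468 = 18.32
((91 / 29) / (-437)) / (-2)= 91 / 25346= 0.00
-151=-151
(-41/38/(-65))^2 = 1681/6100900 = 0.00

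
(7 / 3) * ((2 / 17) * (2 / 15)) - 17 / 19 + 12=161947 / 14535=11.14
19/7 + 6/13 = 289/91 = 3.18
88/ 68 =22/ 17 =1.29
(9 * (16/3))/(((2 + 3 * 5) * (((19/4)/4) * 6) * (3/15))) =640/323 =1.98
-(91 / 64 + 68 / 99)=-13361 / 6336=-2.11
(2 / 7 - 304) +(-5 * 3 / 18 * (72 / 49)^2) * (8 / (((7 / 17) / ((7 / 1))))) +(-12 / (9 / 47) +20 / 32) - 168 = -778.45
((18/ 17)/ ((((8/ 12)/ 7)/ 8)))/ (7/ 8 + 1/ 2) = 12096/ 187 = 64.68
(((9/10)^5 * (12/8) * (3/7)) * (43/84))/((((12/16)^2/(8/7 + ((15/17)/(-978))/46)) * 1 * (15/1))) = 575367570783/21860419000000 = 0.03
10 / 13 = 0.77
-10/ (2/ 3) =-15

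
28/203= 4/29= 0.14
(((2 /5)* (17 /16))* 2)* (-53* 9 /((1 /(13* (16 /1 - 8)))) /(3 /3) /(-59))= 210834 /295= 714.69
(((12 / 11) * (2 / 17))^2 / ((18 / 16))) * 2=1024 / 34969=0.03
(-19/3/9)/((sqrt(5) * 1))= -19 * sqrt(5)/135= -0.31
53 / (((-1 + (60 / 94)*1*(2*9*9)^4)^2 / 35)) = 4097695 / 426935849569196117089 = 0.00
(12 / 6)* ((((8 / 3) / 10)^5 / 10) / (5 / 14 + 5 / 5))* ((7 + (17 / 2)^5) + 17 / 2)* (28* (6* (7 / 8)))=3464398784 / 2671875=1296.62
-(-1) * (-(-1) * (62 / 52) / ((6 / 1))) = 31 / 156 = 0.20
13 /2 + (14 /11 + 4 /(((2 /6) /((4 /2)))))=699 /22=31.77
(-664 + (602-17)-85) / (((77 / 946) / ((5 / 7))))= -70520 / 49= -1439.18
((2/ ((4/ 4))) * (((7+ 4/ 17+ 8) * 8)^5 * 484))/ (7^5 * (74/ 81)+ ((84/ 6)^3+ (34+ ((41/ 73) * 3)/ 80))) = 17487268516337421951959040/ 12178721476026971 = 1435887055.20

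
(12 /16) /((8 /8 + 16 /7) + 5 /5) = 7 /40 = 0.18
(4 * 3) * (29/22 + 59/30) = 2168/55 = 39.42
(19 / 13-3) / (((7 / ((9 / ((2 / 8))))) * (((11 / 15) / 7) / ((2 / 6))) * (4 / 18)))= -16200 / 143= -113.29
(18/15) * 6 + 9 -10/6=218/15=14.53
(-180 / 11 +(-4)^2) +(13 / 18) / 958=-0.36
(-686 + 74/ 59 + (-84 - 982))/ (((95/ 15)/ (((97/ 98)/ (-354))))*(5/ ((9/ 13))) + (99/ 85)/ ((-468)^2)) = 20725974154080/ 193665679999447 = 0.11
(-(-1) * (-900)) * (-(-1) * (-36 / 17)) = 32400 / 17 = 1905.88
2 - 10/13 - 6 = -62/13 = -4.77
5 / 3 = 1.67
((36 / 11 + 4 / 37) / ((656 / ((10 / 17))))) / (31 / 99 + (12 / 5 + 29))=19350 / 202417861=0.00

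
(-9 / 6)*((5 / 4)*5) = -75 / 8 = -9.38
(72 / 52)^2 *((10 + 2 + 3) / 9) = 540 / 169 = 3.20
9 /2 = 4.50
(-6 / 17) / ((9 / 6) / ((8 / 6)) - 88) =48 / 11815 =0.00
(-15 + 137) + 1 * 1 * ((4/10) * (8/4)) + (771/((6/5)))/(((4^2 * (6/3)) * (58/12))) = 589067/4640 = 126.95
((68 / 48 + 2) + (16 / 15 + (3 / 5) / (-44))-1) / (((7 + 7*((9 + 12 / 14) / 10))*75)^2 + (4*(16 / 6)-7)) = 458 / 143458909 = 0.00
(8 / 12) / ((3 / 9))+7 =9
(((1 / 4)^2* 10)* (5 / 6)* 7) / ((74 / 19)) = 3325 / 3552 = 0.94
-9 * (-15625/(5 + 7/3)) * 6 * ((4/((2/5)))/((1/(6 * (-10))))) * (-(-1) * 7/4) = -1328906250/11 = -120809659.09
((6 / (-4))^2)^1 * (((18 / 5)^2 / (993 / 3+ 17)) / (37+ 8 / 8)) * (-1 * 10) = -243 / 11020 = -0.02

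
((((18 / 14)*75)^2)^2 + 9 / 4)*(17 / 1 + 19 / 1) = 7473389256981 / 2401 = 3112615267.38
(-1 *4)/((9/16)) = -64/9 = -7.11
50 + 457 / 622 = 31557 / 622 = 50.73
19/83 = 0.23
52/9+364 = 3328/9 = 369.78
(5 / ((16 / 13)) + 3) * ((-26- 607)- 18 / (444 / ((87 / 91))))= -481705779 / 107744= -4470.84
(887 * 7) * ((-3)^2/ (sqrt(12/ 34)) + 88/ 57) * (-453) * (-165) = 13613356680/ 19 + 1392275115 * sqrt(102)/ 2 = 7747137156.59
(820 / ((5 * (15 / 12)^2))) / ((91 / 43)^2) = 4851776 / 207025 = 23.44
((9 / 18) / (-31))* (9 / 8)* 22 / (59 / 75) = -7425 / 14632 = -0.51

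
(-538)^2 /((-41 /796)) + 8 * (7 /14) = -230397260 /41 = -5619445.37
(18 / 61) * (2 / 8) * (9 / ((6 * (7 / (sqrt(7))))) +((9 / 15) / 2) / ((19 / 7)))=189 / 23180 +27 * sqrt(7) / 1708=0.05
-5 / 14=-0.36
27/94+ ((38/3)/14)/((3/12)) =7711/1974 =3.91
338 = 338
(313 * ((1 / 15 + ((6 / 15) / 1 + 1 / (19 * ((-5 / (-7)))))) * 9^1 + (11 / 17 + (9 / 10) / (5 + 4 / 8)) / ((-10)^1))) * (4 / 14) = 265905394 / 621775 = 427.66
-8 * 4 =-32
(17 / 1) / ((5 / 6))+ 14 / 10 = 109 / 5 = 21.80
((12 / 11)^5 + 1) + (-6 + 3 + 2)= 248832 / 161051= 1.55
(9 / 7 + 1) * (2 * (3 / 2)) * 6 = 288 / 7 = 41.14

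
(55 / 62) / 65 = 11 / 806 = 0.01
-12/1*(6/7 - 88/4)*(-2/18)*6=-1184/7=-169.14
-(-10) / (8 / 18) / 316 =0.07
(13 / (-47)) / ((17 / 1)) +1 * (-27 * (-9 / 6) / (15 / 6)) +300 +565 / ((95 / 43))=43411631 / 75905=571.92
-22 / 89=-0.25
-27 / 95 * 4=-108 / 95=-1.14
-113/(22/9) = -1017/22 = -46.23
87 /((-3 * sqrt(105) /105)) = -29 * sqrt(105) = -297.16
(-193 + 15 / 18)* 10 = -5765 / 3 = -1921.67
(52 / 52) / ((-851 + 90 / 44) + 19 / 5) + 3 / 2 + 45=8645711 / 185934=46.50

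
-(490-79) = -411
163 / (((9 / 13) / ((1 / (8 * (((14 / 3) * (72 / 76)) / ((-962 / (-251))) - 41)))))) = -19365541 / 26219304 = -0.74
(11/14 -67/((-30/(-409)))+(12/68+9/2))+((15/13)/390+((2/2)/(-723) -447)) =-98508001994/72701265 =-1354.97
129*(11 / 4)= 1419 / 4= 354.75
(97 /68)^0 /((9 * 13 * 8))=1 /936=0.00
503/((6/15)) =1257.50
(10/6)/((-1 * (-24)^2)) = -0.00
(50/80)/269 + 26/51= 56207/109752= 0.51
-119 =-119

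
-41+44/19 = -735/19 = -38.68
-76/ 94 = -38/ 47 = -0.81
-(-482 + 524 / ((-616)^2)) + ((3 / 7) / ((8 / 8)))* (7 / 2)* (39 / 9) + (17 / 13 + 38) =650907633 / 1233232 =527.81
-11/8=-1.38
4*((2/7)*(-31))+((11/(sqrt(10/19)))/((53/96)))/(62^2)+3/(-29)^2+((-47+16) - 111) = -1044501/5887+132*sqrt(190)/254665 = -177.42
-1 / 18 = -0.06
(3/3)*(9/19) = 9/19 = 0.47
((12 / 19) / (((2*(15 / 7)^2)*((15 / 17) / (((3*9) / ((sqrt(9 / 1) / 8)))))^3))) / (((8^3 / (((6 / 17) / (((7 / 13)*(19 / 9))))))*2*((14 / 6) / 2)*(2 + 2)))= 2738853 / 1128125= 2.43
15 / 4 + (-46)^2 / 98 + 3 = 5555 / 196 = 28.34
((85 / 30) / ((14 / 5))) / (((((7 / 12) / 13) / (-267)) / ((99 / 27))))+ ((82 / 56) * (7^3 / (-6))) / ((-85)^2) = -187583351441 / 8496600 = -22077.46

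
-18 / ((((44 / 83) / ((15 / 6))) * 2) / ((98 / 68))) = -183015 / 2992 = -61.17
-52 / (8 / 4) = -26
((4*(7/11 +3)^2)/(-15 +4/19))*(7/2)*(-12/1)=5107200/34001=150.21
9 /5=1.80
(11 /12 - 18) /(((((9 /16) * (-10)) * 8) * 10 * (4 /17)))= 697 /4320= 0.16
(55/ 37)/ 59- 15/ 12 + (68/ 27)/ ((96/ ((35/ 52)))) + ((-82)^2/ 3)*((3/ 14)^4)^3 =-1.21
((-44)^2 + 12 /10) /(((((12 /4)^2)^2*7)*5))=9686 /14175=0.68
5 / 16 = 0.31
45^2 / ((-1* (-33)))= 675 / 11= 61.36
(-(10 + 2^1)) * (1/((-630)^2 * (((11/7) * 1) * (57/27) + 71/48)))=-16/2538375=-0.00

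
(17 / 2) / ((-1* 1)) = -17 / 2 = -8.50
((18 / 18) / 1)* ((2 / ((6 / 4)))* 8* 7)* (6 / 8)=56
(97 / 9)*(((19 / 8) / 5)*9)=1843 / 40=46.08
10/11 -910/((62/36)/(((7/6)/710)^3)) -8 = -1038514900943/146457181200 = -7.09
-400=-400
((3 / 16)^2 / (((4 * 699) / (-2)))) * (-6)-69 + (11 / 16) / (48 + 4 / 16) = -794166647 / 11512064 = -68.99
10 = 10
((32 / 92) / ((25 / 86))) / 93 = 688 / 53475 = 0.01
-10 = -10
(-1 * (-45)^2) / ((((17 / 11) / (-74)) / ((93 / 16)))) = 76648275 / 136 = 563590.26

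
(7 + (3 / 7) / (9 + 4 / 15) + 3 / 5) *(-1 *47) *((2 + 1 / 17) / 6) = -1748353 / 14178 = -123.31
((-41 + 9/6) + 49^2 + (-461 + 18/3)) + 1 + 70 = 3955/2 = 1977.50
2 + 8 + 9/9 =11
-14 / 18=-7 / 9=-0.78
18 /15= 6 /5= 1.20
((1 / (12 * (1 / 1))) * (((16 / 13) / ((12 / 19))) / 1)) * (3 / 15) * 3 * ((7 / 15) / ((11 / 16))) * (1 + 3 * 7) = 4256 / 2925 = 1.46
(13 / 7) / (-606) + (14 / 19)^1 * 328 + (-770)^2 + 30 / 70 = 593142.11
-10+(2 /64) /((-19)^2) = -115519 /11552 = -10.00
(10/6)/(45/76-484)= -380/110217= -0.00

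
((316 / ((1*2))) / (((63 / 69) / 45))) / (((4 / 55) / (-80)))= -59961000 / 7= -8565857.14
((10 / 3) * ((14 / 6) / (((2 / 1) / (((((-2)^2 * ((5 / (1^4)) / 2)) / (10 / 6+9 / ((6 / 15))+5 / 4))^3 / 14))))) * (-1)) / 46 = -1920 / 5220563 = -0.00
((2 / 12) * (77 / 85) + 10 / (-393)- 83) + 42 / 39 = -71043619 / 868530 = -81.80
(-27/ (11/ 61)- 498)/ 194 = -7125/ 2134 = -3.34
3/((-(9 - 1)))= -0.38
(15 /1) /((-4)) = -15 /4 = -3.75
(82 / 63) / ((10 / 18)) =2.34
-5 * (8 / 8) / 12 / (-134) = 5 / 1608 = 0.00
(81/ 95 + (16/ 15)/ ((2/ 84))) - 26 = 1867/ 95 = 19.65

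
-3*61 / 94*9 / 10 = -1647 / 940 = -1.75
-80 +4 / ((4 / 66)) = -14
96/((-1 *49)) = -96/49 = -1.96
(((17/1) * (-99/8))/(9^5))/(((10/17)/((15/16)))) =-3179/559872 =-0.01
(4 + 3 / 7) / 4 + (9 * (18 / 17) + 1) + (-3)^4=44095 / 476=92.64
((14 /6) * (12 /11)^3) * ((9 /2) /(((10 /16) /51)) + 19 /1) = 7785792 /6655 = 1169.92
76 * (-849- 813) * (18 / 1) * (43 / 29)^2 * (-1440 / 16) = 378352438560 / 841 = 449883993.53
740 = 740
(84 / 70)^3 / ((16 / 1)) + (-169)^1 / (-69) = 44113 / 17250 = 2.56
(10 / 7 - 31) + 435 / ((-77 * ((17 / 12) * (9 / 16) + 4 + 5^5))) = -152042293 / 5141213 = -29.57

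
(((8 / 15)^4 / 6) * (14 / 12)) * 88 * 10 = 1261568 / 91125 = 13.84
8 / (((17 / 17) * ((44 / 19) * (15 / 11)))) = 38 / 15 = 2.53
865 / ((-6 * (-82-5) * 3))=865 / 1566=0.55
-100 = -100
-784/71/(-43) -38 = -115230/3053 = -37.74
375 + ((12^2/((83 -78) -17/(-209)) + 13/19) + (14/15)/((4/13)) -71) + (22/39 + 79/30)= 339.25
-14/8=-7/4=-1.75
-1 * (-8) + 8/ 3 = 32/ 3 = 10.67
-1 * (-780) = 780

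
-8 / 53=-0.15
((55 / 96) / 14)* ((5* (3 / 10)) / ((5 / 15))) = 165 / 896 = 0.18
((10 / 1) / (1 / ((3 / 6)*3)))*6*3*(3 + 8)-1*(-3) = 2973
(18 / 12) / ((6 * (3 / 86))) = 43 / 6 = 7.17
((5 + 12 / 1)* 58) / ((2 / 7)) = 3451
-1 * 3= -3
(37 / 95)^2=0.15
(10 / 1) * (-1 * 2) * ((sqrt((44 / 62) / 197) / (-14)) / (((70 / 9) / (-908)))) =-8172 * sqrt(134354) / 299243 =-10.01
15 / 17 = 0.88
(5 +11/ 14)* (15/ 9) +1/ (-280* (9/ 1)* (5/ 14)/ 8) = 30347/ 3150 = 9.63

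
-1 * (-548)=548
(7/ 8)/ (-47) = -0.02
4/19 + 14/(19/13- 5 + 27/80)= -263324/63251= -4.16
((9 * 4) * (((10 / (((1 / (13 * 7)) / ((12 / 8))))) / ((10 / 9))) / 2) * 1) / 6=7371 / 2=3685.50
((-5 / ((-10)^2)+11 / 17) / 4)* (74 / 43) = 7511 / 29240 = 0.26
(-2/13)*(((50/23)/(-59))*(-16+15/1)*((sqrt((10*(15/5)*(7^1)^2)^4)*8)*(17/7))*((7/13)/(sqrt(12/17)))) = -152524.94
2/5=0.40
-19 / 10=-1.90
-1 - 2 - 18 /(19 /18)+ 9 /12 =-19.30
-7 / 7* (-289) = 289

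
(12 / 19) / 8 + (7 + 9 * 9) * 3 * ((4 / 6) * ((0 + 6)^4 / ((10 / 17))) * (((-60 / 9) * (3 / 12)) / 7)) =-24558315 / 266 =-92324.49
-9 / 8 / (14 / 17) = -153 / 112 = -1.37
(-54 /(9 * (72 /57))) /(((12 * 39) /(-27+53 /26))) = 0.25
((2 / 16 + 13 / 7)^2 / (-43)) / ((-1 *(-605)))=-12321 / 81583040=-0.00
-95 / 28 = -3.39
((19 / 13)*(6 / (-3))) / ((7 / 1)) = -38 / 91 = -0.42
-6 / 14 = -3 / 7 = -0.43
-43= -43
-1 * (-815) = 815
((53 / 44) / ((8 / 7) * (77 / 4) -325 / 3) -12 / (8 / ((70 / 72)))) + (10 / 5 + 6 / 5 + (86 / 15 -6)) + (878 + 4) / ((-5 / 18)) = -361679291 / 113960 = -3173.74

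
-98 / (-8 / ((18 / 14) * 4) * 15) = 21 / 5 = 4.20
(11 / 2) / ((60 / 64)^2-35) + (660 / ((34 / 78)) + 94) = 238773494 / 148495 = 1607.96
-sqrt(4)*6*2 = -24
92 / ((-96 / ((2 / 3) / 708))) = -23 / 25488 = -0.00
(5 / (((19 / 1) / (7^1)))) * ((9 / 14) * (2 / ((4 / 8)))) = 90 / 19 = 4.74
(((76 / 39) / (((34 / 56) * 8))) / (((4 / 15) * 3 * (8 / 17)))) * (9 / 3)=665 / 208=3.20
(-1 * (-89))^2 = 7921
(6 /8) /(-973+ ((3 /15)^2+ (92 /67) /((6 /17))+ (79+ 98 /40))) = -15075 /17841151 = -0.00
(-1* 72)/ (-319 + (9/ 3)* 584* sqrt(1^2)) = -72/ 1433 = -0.05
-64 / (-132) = 16 / 33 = 0.48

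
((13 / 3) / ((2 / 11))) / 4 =143 / 24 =5.96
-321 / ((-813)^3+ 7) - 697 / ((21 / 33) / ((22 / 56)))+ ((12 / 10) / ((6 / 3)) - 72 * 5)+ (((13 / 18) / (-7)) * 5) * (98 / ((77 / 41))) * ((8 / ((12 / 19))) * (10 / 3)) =-18076925921374351 / 9384376137444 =-1926.28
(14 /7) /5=2 /5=0.40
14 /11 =1.27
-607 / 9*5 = -3035 / 9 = -337.22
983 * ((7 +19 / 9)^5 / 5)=3644372658656 / 295245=12343554.20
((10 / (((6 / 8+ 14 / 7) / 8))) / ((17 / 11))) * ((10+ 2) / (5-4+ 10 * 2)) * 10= 12800 / 119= 107.56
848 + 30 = 878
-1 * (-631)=631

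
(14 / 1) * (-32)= -448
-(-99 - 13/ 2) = 211/ 2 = 105.50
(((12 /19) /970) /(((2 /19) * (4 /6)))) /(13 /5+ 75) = 9 /75272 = 0.00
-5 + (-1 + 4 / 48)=-71 / 12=-5.92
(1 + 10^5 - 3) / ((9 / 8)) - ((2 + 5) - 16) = 88896.11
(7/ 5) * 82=574/ 5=114.80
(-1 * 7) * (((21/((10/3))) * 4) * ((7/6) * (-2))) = 2058/5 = 411.60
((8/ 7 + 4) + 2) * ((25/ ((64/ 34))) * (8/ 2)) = 10625/ 28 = 379.46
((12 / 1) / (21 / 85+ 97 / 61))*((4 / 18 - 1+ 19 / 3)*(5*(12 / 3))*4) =41480000 / 14289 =2902.93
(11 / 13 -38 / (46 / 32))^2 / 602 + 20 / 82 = 1.33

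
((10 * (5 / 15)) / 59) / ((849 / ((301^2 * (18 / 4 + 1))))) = 4983055 / 150273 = 33.16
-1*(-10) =10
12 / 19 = 0.63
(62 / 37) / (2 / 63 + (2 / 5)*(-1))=-9765 / 2146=-4.55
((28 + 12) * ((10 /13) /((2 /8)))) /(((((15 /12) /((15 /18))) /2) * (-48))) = -3.42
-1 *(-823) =823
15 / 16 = 0.94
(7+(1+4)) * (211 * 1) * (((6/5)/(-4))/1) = -3798/5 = -759.60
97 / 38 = 2.55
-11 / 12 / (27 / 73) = -803 / 324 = -2.48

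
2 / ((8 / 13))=13 / 4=3.25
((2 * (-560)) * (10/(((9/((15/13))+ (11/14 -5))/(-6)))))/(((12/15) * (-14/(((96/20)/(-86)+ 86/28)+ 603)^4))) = -66428200860816596332845606/294334834493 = -225689225589764.23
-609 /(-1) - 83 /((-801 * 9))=4390364 /7209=609.01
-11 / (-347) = 11 / 347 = 0.03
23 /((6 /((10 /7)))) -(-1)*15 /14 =275 /42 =6.55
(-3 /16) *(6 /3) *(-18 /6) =9 /8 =1.12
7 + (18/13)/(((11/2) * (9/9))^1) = 1037/143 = 7.25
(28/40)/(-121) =-7/1210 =-0.01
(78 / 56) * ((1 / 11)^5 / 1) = 39 / 4509428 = 0.00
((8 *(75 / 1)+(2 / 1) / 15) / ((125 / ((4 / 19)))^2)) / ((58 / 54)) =0.00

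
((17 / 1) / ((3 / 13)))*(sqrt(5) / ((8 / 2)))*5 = 1105*sqrt(5) / 12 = 205.90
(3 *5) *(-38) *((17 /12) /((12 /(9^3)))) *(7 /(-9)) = 305235 /8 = 38154.38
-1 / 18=-0.06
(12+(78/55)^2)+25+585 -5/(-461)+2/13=11315576237/18128825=624.18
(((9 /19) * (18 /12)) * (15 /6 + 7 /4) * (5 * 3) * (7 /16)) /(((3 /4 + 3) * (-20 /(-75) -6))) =-48195 /52288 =-0.92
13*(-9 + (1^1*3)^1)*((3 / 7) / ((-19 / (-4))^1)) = -936 / 133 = -7.04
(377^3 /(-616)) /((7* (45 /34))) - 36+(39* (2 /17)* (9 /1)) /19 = -295282278323 /31337460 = -9422.66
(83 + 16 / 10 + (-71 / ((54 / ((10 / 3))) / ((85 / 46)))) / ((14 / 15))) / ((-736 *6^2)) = -6600749 / 2303562240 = -0.00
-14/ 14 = -1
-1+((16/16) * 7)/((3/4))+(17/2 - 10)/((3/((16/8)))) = 22/3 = 7.33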